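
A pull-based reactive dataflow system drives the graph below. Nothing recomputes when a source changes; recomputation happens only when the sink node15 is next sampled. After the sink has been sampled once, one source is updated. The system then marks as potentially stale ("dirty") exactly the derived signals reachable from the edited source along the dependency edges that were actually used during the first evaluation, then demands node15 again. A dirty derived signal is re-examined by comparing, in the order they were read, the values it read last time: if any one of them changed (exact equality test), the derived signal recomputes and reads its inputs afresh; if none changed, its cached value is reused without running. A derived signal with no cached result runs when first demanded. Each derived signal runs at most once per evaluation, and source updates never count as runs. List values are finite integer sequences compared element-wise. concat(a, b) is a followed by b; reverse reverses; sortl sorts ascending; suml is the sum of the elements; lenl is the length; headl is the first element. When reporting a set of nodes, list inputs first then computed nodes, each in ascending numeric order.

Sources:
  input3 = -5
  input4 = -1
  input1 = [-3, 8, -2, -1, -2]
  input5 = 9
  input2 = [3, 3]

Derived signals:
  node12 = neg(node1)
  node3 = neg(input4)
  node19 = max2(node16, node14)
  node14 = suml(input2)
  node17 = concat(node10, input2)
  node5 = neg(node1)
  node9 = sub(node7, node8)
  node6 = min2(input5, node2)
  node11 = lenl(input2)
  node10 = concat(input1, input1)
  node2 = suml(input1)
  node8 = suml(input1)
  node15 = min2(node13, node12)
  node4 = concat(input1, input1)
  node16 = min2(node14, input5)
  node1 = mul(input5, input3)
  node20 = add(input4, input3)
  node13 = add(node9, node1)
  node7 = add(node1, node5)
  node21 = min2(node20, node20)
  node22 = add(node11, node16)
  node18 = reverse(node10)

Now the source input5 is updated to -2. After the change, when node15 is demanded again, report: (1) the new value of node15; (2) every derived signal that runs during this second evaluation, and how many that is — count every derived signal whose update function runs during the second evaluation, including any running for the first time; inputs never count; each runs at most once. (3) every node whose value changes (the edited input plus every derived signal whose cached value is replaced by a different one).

New value of node15: -10.
Derived signals that run: node1, node5, node7, node12, node13, node15 — 6 in total.
Values that change: input5, node1, node5, node12, node13, node15.
Key observation: the cutoff stops propagation at node9 — its inputs' values are unchanged, so it reuses its cache.

First evaluation (everything demanded from the output):
  node1 = mul(9, -5) = -45
  node5 = neg(-45) = 45
  node7 = add(-45, 45) = 0
  node8 = suml([-3, 8, -2, -1, -2]) = 0
  node9 = sub(0, 0) = 0
  node12 = neg(-45) = 45
  node13 = add(0, -45) = -45
  node15 = min2(-45, 45) = -45

Propagation after the edit:
  node1: runs — input5 9->-2; result 10.
  node5: runs — node1 -45->10; result -10.
  node7: runs — node1 -45->10; node5 45->-10; result 0 (same value as before).
  node9: checked — values it read are unchanged (node7 unchanged, node8 unchanged); reused cached 0 without running.
  node12: runs — node1 -45->10; result -10.
  node13: runs — node1 -45->10; result 10.
  node15: runs — node13 -45->10; node12 45->-10; result -10.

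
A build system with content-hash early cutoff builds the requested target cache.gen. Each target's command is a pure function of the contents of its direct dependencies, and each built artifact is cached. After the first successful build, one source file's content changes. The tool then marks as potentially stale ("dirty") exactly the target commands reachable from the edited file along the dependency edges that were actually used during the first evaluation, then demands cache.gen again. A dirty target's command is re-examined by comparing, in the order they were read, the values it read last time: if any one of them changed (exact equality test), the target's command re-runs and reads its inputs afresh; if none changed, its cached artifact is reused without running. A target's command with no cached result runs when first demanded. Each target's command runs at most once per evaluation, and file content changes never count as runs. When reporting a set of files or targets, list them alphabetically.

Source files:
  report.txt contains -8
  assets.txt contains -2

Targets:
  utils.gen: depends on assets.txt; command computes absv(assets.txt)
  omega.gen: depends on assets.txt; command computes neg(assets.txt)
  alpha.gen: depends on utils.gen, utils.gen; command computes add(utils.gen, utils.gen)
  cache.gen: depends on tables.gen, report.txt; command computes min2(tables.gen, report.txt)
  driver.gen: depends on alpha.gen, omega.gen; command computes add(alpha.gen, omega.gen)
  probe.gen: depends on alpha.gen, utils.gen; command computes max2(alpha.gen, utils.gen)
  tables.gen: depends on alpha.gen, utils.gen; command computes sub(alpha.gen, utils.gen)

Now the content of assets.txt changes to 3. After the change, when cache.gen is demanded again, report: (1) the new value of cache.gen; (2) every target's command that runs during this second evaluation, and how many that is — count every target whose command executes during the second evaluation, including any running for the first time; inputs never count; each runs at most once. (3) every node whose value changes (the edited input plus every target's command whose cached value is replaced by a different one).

New value of cache.gen: -8.
Target commands that run: alpha.gen, cache.gen, tables.gen, utils.gen — 4 in total.
Values that change: alpha.gen, assets.txt, tables.gen, utils.gen.

First evaluation (everything demanded from the output):
  utils.gen = absv(-2) = 2
  alpha.gen = add(2, 2) = 4
  tables.gen = sub(4, 2) = 2
  cache.gen = min2(2, -8) = -8

Propagation after the edit:
  utils.gen: runs — assets.txt -2->3; result 3.
  alpha.gen: runs — utils.gen 2->3; utils.gen 2->3; result 6.
  tables.gen: runs — alpha.gen 4->6; utils.gen 2->3; result 3.
  cache.gen: runs — tables.gen 2->3; result -8 (same value as before).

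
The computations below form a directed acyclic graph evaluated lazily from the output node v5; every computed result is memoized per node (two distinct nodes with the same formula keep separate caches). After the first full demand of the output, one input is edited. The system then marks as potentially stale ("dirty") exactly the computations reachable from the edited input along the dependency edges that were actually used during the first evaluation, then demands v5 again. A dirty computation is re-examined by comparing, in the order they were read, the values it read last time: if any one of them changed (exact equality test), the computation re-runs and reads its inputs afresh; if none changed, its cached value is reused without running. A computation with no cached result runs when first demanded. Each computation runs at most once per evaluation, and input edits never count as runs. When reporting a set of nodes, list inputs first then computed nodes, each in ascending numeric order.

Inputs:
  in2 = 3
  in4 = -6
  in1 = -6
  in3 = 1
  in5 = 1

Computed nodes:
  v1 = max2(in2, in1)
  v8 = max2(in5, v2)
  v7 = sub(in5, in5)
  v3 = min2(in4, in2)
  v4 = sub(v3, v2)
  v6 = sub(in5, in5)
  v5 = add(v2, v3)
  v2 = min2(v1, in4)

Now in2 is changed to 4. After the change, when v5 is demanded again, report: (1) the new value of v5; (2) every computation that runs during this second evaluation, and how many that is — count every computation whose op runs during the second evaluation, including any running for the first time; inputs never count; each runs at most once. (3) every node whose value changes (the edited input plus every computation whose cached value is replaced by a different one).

Demanding v5 again yields -12.
3 computations run: v1, v2, v3.
The nodes whose values change: in2, v1.
Note where the cutoff bites: v5 is checked, finds nothing changed, and keeps its cache.

First demand of the output computes:
  v1 = max2(3, -6) = 3
  v2 = min2(3, -6) = -6
  v3 = min2(-6, 3) = -6
  v5 = add(-6, -6) = -12

After the edit, cleaning proceeds:
  v1: a read changed (in2 3->4) — executes, giving 4.
  v2: a read changed (v1 3->4) — executes, giving -6 — identical to its old value.
  v3: a read changed (in2 3->4) — executes, giving -6 — identical to its old value.
  v5: dirty, but its reads are unchanged (v2 unchanged, v3 unchanged); cached -12 stands.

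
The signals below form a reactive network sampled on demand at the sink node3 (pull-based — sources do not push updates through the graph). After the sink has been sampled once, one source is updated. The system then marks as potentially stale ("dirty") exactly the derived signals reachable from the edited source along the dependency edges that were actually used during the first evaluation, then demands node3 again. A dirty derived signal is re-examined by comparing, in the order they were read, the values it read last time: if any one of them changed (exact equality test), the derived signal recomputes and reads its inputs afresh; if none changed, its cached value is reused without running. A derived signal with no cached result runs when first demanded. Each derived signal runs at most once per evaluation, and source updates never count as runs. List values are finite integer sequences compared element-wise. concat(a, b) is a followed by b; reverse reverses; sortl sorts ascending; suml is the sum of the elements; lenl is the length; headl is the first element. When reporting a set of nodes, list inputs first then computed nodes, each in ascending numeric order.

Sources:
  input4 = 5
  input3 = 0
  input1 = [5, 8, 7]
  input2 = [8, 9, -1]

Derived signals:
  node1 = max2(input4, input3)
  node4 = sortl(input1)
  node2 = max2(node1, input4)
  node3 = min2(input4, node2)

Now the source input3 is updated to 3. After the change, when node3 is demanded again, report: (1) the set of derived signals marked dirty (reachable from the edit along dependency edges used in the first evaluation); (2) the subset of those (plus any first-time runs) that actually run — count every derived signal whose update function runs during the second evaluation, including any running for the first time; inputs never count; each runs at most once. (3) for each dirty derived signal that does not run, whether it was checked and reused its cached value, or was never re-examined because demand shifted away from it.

Initial pass — values computed on the first demand:
  node1 = max2(5, 0) = 5
  node2 = max2(5, 5) = 5
  node3 = min2(5, 5) = 5

Second demand — change propagation:
  node1: re-runs because input3 0->3; new result 5 (unchanged).
  node2: re-examined; everything it read last time is the same (node1 unchanged, input4 unchanged) — cache 5 kept, no run.
  node3: re-examined; everything it read last time is the same (input4 unchanged, node2 unchanged) — cache 5 kept, no run.

The important point: node1 recomputes to an identical value, and the output ends up unchanged.

Dirty set: node1, node2, node3.
Run set: node1 (1 run).
Re-examined without running (cache reused): node2, node3.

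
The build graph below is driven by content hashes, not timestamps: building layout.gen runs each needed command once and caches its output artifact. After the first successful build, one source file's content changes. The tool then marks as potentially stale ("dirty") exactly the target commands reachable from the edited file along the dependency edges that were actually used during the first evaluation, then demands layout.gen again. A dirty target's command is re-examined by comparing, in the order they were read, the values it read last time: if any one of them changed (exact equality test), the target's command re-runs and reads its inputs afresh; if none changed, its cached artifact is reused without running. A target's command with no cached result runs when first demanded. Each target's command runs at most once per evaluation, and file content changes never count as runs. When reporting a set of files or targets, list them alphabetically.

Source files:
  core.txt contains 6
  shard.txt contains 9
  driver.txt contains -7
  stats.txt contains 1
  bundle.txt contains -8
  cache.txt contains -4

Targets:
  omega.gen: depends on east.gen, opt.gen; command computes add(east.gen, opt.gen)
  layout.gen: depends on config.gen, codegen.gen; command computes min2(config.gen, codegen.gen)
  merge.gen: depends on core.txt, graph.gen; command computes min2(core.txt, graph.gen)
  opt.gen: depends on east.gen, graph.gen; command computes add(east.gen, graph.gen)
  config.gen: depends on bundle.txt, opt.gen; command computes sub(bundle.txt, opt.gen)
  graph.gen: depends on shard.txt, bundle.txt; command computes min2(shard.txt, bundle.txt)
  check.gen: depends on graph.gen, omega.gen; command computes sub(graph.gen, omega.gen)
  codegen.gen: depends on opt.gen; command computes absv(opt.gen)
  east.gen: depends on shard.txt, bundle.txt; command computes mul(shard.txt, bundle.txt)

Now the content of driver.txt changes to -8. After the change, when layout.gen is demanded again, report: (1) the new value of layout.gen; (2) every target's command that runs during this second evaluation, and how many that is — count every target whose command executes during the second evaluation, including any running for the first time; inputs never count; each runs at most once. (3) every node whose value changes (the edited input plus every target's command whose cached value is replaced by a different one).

Initial pass — values computed on the first demand:
  east.gen = mul(9, -8) = -72
  graph.gen = min2(9, -8) = -8
  opt.gen = add(-72, -8) = -80
  codegen.gen = absv(-80) = 80
  config.gen = sub(-8, -80) = 72
  layout.gen = min2(72, 80) = 72

Second demand — change propagation:
  no demanded computation ever read driver.txt, so the edit dirties nothing and nothing runs.

The important point: nothing the output needs ever reads driver.txt, so the edit is invisible to it.

layout.gen now evaluates to 72.
Run set: none (0 run).
Changed values: driver.txt.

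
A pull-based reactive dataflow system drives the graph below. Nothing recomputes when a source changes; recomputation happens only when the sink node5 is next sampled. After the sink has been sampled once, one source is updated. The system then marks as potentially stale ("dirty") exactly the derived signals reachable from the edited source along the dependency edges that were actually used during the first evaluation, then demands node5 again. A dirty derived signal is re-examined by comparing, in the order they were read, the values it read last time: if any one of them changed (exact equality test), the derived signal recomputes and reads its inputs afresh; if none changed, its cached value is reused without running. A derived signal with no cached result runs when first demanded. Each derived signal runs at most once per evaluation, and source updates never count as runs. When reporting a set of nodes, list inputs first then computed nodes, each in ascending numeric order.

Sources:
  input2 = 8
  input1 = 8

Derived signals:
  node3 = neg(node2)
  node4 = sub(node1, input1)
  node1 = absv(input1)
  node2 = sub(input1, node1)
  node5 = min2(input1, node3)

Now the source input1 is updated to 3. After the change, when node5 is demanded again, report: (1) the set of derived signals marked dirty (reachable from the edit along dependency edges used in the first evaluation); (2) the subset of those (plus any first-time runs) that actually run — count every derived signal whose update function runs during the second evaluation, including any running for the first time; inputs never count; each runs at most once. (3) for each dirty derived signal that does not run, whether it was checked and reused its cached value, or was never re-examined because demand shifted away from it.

Marked dirty: node1, node2, node3, node5.
Derived signals that run: node1, node2, node5 — 3 in total.
Checked but reused from cache: node3.
Key observation: the cutoff stops propagation at node3 — its inputs' values are unchanged, so it reuses its cache.

First evaluation (everything demanded from the output):
  node1 = absv(8) = 8
  node2 = sub(8, 8) = 0
  node3 = neg(0) = 0
  node5 = min2(8, 0) = 0

Propagation after the edit:
  node1: runs — input1 8->3; result 3.
  node2: runs — input1 8->3; node1 8->3; result 0 (same value as before).
  node3: checked — values it read are unchanged (node2 unchanged); reused cached 0 without running.
  node5: runs — input1 8->3; result 0 (same value as before).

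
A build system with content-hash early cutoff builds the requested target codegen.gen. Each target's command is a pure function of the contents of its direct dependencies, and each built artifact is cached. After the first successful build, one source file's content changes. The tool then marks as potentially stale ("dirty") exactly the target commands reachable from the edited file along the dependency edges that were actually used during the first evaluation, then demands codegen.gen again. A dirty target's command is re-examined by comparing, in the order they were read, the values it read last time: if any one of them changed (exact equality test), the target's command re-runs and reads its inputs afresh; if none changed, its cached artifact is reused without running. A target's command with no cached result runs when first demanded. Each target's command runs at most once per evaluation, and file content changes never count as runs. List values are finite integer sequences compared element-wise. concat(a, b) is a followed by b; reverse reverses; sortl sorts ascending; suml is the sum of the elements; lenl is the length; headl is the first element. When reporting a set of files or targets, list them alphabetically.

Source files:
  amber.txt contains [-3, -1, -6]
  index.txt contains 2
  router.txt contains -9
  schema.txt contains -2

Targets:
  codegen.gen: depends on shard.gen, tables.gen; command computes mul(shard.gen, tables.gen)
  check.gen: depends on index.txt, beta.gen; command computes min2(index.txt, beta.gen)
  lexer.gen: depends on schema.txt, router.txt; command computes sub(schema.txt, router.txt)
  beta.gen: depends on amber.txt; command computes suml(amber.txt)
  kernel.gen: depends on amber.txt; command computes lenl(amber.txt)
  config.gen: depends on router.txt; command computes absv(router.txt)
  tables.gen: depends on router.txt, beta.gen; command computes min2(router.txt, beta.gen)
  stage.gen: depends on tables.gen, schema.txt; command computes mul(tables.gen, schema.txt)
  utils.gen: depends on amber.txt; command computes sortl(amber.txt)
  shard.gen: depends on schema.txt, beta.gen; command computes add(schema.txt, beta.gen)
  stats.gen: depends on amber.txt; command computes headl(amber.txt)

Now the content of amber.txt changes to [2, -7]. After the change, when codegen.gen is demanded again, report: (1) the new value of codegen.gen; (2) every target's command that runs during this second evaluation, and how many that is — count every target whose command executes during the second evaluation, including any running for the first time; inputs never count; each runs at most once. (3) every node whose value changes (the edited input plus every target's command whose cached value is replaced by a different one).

First evaluation (everything demanded from the output):
  beta.gen = suml([-3, -1, -6]) = -10
  shard.gen = add(-2, -10) = -12
  tables.gen = min2(-9, -10) = -10
  codegen.gen = mul(-12, -10) = 120

Propagation after the edit:
  beta.gen: runs — amber.txt [-3, -1, -6]->[2, -7]; result -5.
  shard.gen: runs — beta.gen -10->-5; result -7.
  tables.gen: runs — beta.gen -10->-5; result -9.
  codegen.gen: runs — shard.gen -12->-7; tables.gen -10->-9; result 63.

New value of codegen.gen: 63.
Target commands that run: beta.gen, codegen.gen, shard.gen, tables.gen — 4 in total.
Values that change: amber.txt, beta.gen, codegen.gen, shard.gen, tables.gen.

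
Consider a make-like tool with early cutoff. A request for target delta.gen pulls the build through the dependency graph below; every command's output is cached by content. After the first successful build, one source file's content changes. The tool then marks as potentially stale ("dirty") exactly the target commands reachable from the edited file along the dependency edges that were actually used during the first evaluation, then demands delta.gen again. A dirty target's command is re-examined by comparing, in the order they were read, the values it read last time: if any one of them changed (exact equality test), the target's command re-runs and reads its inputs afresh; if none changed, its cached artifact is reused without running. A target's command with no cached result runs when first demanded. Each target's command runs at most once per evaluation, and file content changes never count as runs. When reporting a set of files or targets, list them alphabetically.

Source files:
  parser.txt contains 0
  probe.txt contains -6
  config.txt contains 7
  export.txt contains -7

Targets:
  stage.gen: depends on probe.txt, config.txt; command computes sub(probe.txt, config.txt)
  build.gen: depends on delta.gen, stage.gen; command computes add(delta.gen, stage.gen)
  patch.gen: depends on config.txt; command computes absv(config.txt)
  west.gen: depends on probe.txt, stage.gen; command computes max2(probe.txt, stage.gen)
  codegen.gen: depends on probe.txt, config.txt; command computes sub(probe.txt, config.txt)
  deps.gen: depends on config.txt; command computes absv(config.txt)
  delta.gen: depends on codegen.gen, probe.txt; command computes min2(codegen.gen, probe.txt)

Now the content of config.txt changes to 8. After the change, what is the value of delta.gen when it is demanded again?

First demand of the output computes:
  codegen.gen = sub(-6, 7) = -13
  delta.gen = min2(-13, -6) = -13

After the edit, cleaning proceeds:
  codegen.gen: a read changed (config.txt 7->8) — executes, giving -14.
  delta.gen: a read changed (codegen.gen -13->-14) — executes, giving -14.

Demanding delta.gen again yields -14.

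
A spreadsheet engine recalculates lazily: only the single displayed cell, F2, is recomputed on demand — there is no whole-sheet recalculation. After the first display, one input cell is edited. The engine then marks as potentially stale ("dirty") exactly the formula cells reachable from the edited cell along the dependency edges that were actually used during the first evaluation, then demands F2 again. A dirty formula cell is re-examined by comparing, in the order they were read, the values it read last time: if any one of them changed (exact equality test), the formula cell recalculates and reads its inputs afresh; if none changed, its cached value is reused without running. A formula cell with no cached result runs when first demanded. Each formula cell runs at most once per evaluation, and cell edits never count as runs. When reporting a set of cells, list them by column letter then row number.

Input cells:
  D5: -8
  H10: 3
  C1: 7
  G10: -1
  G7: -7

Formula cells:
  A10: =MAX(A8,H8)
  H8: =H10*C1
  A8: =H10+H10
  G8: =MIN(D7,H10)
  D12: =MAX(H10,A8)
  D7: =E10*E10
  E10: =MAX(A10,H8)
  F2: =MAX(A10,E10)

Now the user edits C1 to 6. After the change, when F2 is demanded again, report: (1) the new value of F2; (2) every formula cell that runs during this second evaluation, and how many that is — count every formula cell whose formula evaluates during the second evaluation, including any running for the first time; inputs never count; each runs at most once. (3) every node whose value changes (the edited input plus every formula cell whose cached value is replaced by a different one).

New value of F2: 18.
Formula cells that run: A10, E10, F2, H8 — 4 in total.
Values that change: A10, C1, E10, F2, H8.

First evaluation (everything demanded from the output):
  A8 = 3 + 3 = 6
  H8 = 3 * 7 = 21
  A10 = MAX(6, 21) = 21
  E10 = MAX(21, 21) = 21
  F2 = MAX(21, 21) = 21

Propagation after the edit:
  H8: runs — C1 7->6; result 18.
  A10: runs — H8 21->18; result 18.
  E10: runs — A10 21->18; H8 21->18; result 18.
  F2: runs — A10 21->18; E10 21->18; result 18.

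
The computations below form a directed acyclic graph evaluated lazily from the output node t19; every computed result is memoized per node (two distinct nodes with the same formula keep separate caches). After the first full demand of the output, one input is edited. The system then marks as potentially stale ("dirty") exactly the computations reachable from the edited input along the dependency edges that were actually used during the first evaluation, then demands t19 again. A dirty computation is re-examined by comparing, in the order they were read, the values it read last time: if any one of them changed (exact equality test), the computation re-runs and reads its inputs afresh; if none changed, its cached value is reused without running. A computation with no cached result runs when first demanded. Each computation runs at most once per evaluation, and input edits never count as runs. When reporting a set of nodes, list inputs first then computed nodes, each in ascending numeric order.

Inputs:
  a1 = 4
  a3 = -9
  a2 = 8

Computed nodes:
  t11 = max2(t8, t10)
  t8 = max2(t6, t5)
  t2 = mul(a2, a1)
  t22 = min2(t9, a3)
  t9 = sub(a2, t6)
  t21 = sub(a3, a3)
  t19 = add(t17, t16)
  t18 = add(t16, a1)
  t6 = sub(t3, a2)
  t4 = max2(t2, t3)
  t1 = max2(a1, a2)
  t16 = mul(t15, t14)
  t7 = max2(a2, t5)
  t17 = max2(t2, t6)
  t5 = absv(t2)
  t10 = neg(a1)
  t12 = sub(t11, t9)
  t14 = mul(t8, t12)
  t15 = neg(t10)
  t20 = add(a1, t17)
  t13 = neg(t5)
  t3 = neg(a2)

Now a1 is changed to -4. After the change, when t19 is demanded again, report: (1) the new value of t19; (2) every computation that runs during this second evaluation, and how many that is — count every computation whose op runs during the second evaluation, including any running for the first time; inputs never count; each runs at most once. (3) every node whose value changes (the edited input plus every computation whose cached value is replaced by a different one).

First demand of the output computes:
  t2 = mul(8, 4) = 32
  t3 = neg(8) = -8
  t5 = absv(32) = 32
  t6 = sub(-8, 8) = -16
  t8 = max2(-16, 32) = 32
  t9 = sub(8, -16) = 24
  t10 = neg(4) = -4
  t11 = max2(32, -4) = 32
  t12 = sub(32, 24) = 8
  t14 = mul(32, 8) = 256
  t15 = neg(-4) = 4
  t16 = mul(4, 256) = 1024
  t17 = max2(32, -16) = 32
  t19 = add(32, 1024) = 1056

After the edit, cleaning proceeds:
  t2: a read changed (a1 4->-4) — executes, giving -32.
  t5: a read changed (t2 32->-32) — executes, giving 32 — identical to its old value.
  t8: dirty, but its reads are unchanged (t6 unchanged, t5 unchanged); cached 32 stands.
  t10: a read changed (a1 4->-4) — executes, giving 4.
  t11: a read changed (t10 -4->4) — executes, giving 32 — identical to its old value.
  t12: dirty, but its reads are unchanged (t11 unchanged, t9 unchanged); cached 8 stands.
  t14: dirty, but its reads are unchanged (t8 unchanged, t12 unchanged); cached 256 stands.
  t15: a read changed (t10 -4->4) — executes, giving -4.
  t16: a read changed (t15 4->-4) — executes, giving -1024.
  t17: a read changed (t2 32->-32) — executes, giving -16.
  t19: a read changed (t17 32->-16; t16 1024->-1024) — executes, giving -1040.

Note where the cutoff bites: t8 is checked, finds nothing changed, and keeps its cache.

Demanding t19 again yields -1040.
8 computations run: t2, t5, t10, t11, t15, t16, t17, t19.
The nodes whose values change: a1, t2, t10, t15, t16, t17, t19.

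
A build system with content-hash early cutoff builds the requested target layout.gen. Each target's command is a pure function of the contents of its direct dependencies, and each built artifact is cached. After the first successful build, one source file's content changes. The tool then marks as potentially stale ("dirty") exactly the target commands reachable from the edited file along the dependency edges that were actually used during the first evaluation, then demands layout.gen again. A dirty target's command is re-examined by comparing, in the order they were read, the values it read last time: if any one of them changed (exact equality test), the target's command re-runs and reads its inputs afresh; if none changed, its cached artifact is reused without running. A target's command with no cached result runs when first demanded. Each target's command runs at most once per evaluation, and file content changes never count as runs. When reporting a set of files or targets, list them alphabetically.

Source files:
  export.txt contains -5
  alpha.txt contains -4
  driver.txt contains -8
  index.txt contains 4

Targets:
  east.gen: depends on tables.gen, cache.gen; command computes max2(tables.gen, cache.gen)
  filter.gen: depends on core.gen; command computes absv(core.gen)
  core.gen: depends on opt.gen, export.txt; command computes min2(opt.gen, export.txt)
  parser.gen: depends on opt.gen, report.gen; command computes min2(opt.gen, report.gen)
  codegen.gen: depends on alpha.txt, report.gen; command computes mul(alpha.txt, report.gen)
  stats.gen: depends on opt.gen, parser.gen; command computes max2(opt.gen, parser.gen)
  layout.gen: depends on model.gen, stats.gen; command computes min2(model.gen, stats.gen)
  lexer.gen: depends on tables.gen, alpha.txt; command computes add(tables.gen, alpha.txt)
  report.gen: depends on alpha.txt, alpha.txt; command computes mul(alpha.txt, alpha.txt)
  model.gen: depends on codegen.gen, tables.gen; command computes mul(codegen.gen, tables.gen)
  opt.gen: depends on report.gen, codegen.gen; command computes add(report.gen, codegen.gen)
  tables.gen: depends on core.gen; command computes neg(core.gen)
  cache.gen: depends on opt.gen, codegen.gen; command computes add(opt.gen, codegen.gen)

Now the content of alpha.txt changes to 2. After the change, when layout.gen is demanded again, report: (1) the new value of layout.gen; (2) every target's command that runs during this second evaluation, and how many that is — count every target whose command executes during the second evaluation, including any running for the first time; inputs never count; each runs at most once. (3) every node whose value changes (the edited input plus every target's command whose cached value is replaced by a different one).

First evaluation (everything demanded from the output):
  report.gen = mul(-4, -4) = 16
  codegen.gen = mul(-4, 16) = -64
  opt.gen = add(16, -64) = -48
  core.gen = min2(-48, -5) = -48
  parser.gen = min2(-48, 16) = -48
  stats.gen = max2(-48, -48) = -48
  tables.gen = neg(-48) = 48
  model.gen = mul(-64, 48) = -3072
  layout.gen = min2(-3072, -48) = -3072

Propagation after the edit:
  report.gen: runs — alpha.txt -4->2; alpha.txt -4->2; result 4.
  codegen.gen: runs — alpha.txt -4->2; report.gen 16->4; result 8.
  opt.gen: runs — report.gen 16->4; codegen.gen -64->8; result 12.
  core.gen: runs — opt.gen -48->12; result -5.
  parser.gen: runs — opt.gen -48->12; report.gen 16->4; result 4.
  stats.gen: runs — opt.gen -48->12; parser.gen -48->4; result 12.
  tables.gen: runs — core.gen -48->-5; result 5.
  model.gen: runs — codegen.gen -64->8; tables.gen 48->5; result 40.
  layout.gen: runs — model.gen -3072->40; stats.gen -48->12; result 12.

New value of layout.gen: 12.
Target commands that run: codegen.gen, core.gen, layout.gen, model.gen, opt.gen, parser.gen, report.gen, stats.gen, tables.gen — 9 in total.
Values that change: alpha.txt, codegen.gen, core.gen, layout.gen, model.gen, opt.gen, parser.gen, report.gen, stats.gen, tables.gen.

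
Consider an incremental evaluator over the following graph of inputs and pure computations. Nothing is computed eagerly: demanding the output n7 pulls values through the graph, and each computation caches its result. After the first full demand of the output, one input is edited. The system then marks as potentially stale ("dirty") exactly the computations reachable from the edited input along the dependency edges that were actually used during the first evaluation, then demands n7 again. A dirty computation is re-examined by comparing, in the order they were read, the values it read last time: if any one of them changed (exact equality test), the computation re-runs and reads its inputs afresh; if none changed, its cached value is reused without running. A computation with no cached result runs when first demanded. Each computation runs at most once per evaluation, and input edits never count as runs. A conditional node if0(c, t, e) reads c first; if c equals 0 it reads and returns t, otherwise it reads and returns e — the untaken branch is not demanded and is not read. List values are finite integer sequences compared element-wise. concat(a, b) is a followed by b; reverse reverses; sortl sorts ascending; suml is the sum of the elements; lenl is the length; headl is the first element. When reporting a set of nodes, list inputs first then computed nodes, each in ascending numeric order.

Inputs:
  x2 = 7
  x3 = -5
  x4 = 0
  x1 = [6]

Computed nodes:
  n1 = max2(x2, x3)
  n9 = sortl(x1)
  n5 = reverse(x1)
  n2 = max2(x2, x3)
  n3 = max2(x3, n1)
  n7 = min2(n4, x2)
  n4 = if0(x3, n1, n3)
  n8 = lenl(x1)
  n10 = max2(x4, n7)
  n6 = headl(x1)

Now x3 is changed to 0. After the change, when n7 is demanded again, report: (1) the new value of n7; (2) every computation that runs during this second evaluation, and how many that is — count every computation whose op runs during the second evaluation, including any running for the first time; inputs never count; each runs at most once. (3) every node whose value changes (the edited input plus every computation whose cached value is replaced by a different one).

n7 now evaluates to 7.
Run set: n1, n4 (2 run).
Changed values: x3.
The important point: the flipped condition redirects demand; n3 is left stale, never re-checked.

Initial pass — values computed on the first demand:
  n1 = max2(7, -5) = 7
  n3 = max2(-5, 7) = 7
  n4 = if0(x3=-5 -> else branch n3) = 7
  n7 = min2(7, 7) = 7

Second demand — change propagation:
  n1: re-runs because x3 -5->0; new result 7 (unchanged).
  n3: dirty yet unreached — the second evaluation never asks for it.
  n4: re-runs because x3 -5->0; new result 7 (unchanged).
  n7: re-examined; everything it read last time is the same (n4 unchanged, x2 unchanged) — cache 7 kept, no run.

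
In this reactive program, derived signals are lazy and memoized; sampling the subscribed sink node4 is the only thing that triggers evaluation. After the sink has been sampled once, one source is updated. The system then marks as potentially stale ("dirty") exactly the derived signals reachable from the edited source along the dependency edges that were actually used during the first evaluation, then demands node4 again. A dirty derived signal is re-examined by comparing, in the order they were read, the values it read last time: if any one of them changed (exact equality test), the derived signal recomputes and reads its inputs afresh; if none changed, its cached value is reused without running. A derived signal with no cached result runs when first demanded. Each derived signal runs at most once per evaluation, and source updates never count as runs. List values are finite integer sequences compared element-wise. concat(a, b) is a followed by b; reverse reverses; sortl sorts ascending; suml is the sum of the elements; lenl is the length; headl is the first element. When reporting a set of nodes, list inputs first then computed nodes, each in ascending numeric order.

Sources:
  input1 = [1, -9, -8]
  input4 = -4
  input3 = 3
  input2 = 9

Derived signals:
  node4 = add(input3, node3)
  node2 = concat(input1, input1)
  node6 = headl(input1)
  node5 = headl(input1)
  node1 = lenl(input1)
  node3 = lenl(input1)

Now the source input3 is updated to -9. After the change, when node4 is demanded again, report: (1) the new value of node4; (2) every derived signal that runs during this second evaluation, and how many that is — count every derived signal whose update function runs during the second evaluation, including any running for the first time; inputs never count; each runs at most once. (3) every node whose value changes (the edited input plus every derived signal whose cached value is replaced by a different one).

First demand of the output computes:
  node3 = lenl([1, -9, -8]) = 3
  node4 = add(3, 3) = 6

After the edit, cleaning proceeds:
  node4: a read changed (input3 3->-9) — executes, giving -6.

Demanding node4 again yields -6.
1 derived signals run: node4.
The nodes whose values change: input3, node4.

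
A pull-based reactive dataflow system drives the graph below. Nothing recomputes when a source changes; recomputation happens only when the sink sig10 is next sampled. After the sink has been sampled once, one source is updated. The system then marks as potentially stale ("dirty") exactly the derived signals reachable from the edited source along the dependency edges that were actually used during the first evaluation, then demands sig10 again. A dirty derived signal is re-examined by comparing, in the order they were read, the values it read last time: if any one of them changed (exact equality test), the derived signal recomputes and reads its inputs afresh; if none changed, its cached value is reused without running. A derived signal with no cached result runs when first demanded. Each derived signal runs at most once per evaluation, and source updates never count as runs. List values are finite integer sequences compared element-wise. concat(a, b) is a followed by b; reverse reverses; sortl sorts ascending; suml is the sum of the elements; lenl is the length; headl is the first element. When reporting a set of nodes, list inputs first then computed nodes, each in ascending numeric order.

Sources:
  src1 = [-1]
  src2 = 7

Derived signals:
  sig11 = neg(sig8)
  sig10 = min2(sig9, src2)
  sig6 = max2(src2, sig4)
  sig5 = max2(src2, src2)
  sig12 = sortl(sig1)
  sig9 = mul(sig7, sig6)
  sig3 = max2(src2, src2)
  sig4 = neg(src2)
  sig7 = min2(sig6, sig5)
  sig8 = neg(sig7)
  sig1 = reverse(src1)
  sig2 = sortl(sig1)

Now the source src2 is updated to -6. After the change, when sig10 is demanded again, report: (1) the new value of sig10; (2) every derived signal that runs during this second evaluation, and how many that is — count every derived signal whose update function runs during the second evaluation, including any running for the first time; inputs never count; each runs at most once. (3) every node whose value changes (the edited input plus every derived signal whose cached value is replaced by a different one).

First evaluation (everything demanded from the output):
  sig4 = neg(7) = -7
  sig5 = max2(7, 7) = 7
  sig6 = max2(7, -7) = 7
  sig7 = min2(7, 7) = 7
  sig9 = mul(7, 7) = 49
  sig10 = min2(49, 7) = 7

Propagation after the edit:
  sig4: runs — src2 7->-6; result 6.
  sig5: runs — src2 7->-6; src2 7->-6; result -6.
  sig6: runs — src2 7->-6; sig4 -7->6; result 6.
  sig7: runs — sig6 7->6; sig5 7->-6; result -6.
  sig9: runs — sig7 7->-6; sig6 7->6; result -36.
  sig10: runs — sig9 49->-36; src2 7->-6; result -36.

New value of sig10: -36.
Derived signals that run: sig4, sig5, sig6, sig7, sig9, sig10 — 6 in total.
Values that change: src2, sig4, sig5, sig6, sig7, sig9, sig10.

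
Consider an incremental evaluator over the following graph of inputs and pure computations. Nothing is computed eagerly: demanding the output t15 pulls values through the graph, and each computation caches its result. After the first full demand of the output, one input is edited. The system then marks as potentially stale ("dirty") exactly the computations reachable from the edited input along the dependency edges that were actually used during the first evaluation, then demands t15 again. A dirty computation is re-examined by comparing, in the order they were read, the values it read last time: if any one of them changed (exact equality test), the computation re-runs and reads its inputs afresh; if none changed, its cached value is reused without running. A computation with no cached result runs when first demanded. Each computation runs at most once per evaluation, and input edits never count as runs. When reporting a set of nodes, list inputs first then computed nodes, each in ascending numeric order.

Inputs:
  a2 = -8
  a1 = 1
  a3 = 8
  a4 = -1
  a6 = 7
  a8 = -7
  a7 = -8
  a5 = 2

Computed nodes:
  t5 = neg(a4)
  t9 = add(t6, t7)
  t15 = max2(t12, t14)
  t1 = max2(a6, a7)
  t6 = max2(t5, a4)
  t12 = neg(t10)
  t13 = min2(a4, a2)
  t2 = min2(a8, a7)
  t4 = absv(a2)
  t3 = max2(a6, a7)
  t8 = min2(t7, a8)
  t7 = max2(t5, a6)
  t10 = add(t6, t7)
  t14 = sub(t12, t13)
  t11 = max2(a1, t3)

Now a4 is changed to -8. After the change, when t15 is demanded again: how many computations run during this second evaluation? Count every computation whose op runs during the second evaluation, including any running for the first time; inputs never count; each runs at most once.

Initial pass — values computed on the first demand:
  t5 = neg(-1) = 1
  t6 = max2(1, -1) = 1
  t7 = max2(1, 7) = 7
  t10 = add(1, 7) = 8
  t12 = neg(8) = -8
  t13 = min2(-1, -8) = -8
  t14 = sub(-8, -8) = 0
  t15 = max2(-8, 0) = 0

Second demand — change propagation:
  t5: re-runs because a4 -1->-8; new result 8.
  t6: re-runs because t5 1->8; a4 -1->-8; new result 8.
  t7: re-runs because t5 1->8; new result 8.
  t10: re-runs because t6 1->8; t7 7->8; new result 16.
  t12: re-runs because t10 8->16; new result -16.
  t13: re-runs because a4 -1->-8; new result -8 (unchanged).
  t14: re-runs because t12 -8->-16; new result -8.
  t15: re-runs because t12 -8->-16; t14 0->-8; new result -8.

Run set: t5, t6, t7, t10, t12, t13, t14, t15 (8 run).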